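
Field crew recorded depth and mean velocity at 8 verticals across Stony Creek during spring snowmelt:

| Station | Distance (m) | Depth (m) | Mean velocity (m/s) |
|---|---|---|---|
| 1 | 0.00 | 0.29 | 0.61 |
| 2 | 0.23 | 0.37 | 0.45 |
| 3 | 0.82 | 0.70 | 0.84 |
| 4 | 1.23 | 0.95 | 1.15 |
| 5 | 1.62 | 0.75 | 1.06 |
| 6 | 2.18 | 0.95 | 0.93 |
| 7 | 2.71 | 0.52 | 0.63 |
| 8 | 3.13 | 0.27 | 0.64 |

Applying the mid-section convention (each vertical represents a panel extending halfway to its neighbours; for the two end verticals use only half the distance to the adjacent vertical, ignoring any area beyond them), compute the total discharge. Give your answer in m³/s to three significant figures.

w_1 = (0.23 − 0.00)/2 = 0.115 m; q_1 = 0.61 × 0.29 × 0.115 = 0.02034 m³/s
w_2 = (0.82 − 0.00)/2 = 0.41 m; q_2 = 0.45 × 0.37 × 0.41 = 0.06827 m³/s
w_3 = (1.23 − 0.23)/2 = 0.5 m; q_3 = 0.84 × 0.70 × 0.5 = 0.2940 m³/s
w_4 = (1.62 − 0.82)/2 = 0.4 m; q_4 = 1.15 × 0.95 × 0.4 = 0.4370 m³/s
w_5 = (2.18 − 1.23)/2 = 0.475 m; q_5 = 1.06 × 0.75 × 0.475 = 0.3776 m³/s
w_6 = (2.71 − 1.62)/2 = 0.545 m; q_6 = 0.93 × 0.95 × 0.545 = 0.4815 m³/s
w_7 = (3.13 − 2.18)/2 = 0.475 m; q_7 = 0.63 × 0.52 × 0.475 = 0.1556 m³/s
w_8 = (3.13 − 2.71)/2 = 0.21 m; q_8 = 0.64 × 0.27 × 0.21 = 0.03629 m³/s
Q = Σ qᵢ = 1.871 m³/s

1.87 m³/s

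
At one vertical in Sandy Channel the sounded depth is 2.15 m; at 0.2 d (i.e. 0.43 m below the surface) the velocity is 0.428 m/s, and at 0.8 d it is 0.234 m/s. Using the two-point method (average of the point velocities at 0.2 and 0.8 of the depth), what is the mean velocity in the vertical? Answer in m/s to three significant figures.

v̄ = (0.428 + 0.234) / 2 = 0.3310 m/s

0.331 m/s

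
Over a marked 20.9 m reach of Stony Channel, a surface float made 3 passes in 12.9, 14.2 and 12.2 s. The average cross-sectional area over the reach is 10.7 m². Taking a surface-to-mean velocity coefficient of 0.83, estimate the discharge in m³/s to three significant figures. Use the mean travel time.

14.2 m³/s

t̄ = (12.9 + 14.2 + 12.2) / 3 = 13.1 s
v_surface = L / t̄ = 20.9 / 13.1 = 1.595 m/s
v_mean = 0.83 × 1.595 = 1.324 m/s
Q = A × v_mean = 10.7 × 1.324 = 14.17 m³/s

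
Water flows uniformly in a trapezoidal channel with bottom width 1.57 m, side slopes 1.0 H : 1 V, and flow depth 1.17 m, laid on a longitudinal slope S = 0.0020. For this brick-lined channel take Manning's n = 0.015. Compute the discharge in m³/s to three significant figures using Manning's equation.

A = (b + z·y)·y = (1.57 + 1.0×1.17)×1.17 = 3.206 m²
P = b + 2y√(1+z²) = 1.57 + 2×1.17×√(1+1.0²) = 4.879 m
R = A/P = 3.206/4.879 = 0.6570 m
Q = (1/n)·A·R^(2/3)·S^(1/2) = (1/0.015) × 3.206 × 0.6570^(2/3) × 0.0020^(1/2) = 7.224 m³/s

7.22 m³/s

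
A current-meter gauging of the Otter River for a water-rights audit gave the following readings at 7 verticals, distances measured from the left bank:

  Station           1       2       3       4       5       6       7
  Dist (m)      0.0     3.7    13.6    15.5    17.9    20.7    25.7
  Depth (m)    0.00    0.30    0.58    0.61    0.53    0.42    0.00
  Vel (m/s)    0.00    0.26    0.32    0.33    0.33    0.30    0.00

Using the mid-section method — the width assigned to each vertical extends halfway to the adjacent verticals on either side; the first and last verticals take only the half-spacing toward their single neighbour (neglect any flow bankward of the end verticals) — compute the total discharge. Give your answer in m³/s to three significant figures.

3.00 m³/s

w_2 = (13.6 − 0.0)/2 = 6.8 m; q_2 = 0.26 × 0.30 × 6.8 = 0.5304 m³/s
w_3 = (15.5 − 3.7)/2 = 5.9 m; q_3 = 0.32 × 0.58 × 5.9 = 1.095 m³/s
w_4 = (17.9 − 13.6)/2 = 2.15 m; q_4 = 0.33 × 0.61 × 2.15 = 0.4328 m³/s
w_5 = (20.7 − 15.5)/2 = 2.6 m; q_5 = 0.33 × 0.53 × 2.6 = 0.4547 m³/s
w_6 = (25.7 − 17.9)/2 = 3.9 m; q_6 = 0.30 × 0.42 × 3.9 = 0.4914 m³/s
Stations 1, 7 contribute zero (depth or velocity is 0).
Q = Σ qᵢ = 3.004 m³/s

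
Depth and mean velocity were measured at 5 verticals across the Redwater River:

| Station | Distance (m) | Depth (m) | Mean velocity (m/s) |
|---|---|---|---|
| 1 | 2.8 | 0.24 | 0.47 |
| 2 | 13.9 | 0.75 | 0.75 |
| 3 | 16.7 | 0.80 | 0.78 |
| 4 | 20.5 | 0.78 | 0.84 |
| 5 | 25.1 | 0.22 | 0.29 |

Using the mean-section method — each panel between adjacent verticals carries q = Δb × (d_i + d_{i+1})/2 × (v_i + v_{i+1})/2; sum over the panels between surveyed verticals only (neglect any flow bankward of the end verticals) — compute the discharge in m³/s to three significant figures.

Panel 1-2: Δb = 11.1 m, d̄ = (0.24+0.75)/2 = 0.495, v̄ = (0.47+0.75)/2 = 0.61 → q = 11.1×0.495×0.61 = 3.352 m³/s
Panel 2-3: Δb = 2.8 m, d̄ = (0.75+0.80)/2 = 0.775, v̄ = (0.75+0.78)/2 = 0.765 → q = 2.8×0.775×0.765 = 1.660 m³/s
Panel 3-4: Δb = 3.8 m, d̄ = (0.80+0.78)/2 = 0.79, v̄ = (0.78+0.84)/2 = 0.81 → q = 3.8×0.79×0.81 = 2.432 m³/s
Panel 4-5: Δb = 4.6 m, d̄ = (0.78+0.22)/2 = 0.5, v̄ = (0.84+0.29)/2 = 0.565 → q = 4.6×0.5×0.565 = 1.300 m³/s
Q = Σ q = 8.743 m³/s

8.74 m³/s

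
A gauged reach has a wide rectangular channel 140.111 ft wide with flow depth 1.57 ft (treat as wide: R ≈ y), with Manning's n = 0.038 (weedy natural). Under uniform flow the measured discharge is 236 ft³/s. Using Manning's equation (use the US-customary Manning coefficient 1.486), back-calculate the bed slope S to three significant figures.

A = b·y = 140.111 × 1.57 = 220.0 ft²
Wide channel: R ≈ y = 1.57 ft
S = (Q·n / (1.486·A·R^(2/3)))² = (236×0.038 / (1.486×220.0×1.351))² = 0.0004125

0.000412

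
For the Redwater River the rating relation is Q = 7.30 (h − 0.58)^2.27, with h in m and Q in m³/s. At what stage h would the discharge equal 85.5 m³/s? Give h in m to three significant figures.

h − h₀ = (Q/C)^(1/b) = (85.5/7.30)^(1/2.27) = 2.956 m
h = 0.58 + 2.956 = 3.536 m

3.54 m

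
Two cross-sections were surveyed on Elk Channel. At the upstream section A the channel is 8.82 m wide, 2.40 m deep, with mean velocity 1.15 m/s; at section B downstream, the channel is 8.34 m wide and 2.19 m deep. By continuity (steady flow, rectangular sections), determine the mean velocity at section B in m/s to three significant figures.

1.33 m/s

Q = A₁V₁ = (8.82×2.40) × 1.15 = 24.34 m³/s
A₂ = 8.34 × 2.19 = 18.26 m²
V₂ = Q/A₂ = 24.34/18.26 = 1.333 m/s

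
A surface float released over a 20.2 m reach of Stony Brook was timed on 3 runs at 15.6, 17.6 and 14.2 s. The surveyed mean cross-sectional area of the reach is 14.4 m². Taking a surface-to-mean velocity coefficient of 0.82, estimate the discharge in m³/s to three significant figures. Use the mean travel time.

t̄ = (15.6 + 17.6 + 14.2) / 3 = 15.8 s
v_surface = L / t̄ = 20.2 / 15.8 = 1.278 m/s
v_mean = 0.82 × 1.278 = 1.048 m/s
Q = A × v_mean = 14.4 × 1.048 = 15.10 m³/s

15.1 m³/s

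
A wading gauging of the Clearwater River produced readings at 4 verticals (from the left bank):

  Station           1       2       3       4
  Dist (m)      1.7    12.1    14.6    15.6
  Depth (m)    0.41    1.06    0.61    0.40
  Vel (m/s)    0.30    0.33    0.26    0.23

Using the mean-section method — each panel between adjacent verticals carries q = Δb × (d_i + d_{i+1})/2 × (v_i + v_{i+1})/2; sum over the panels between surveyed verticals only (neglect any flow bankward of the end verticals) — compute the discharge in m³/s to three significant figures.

3.15 m³/s

Panel 1-2: Δb = 10.4 m, d̄ = (0.41+1.06)/2 = 0.735, v̄ = (0.30+0.33)/2 = 0.315 → q = 10.4×0.735×0.315 = 2.408 m³/s
Panel 2-3: Δb = 2.5 m, d̄ = (1.06+0.61)/2 = 0.835, v̄ = (0.33+0.26)/2 = 0.295 → q = 2.5×0.835×0.295 = 0.6158 m³/s
Panel 3-4: Δb = 1 m, d̄ = (0.61+0.40)/2 = 0.505, v̄ = (0.26+0.23)/2 = 0.245 → q = 1×0.505×0.245 = 0.1237 m³/s
Q = Σ q = 3.147 m³/s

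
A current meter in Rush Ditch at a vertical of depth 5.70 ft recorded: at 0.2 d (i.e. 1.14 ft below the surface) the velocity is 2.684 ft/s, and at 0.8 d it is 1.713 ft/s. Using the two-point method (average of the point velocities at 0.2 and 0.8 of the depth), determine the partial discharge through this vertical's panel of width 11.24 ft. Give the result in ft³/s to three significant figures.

141 ft³/s

v̄ = (2.684 + 1.713) / 2 = 2.199 ft/s
q = v̄ × d × w = 2.199 × 5.70 × 11.24 = 140.9 ft³/s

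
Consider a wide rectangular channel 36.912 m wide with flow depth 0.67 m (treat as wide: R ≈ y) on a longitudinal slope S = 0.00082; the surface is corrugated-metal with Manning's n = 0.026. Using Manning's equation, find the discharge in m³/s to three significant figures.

20.9 m³/s

A = b·y = 36.912 × 0.67 = 24.73 m²
Wide channel: R ≈ y = 0.67 m
Q = (1/n)·A·R^(2/3)·S^(1/2) = (1/0.026) × 24.73 × 0.6700^(2/3) × 0.00082^(1/2) = 20.86 m³/s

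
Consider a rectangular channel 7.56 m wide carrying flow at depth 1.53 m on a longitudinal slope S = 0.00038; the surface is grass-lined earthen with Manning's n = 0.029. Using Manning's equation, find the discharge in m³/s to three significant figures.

8.23 m³/s

A = b·y = 7.56 × 1.53 = 11.57 m²
P = b + 2y = 7.56 + 2×1.53 = 10.62 m
R = A/P = 11.57/10.62 = 1.089 m
Q = (1/n)·A·R^(2/3)·S^(1/2) = (1/0.029) × 11.57 × 1.089^(2/3) × 0.00038^(1/2) = 8.231 m³/s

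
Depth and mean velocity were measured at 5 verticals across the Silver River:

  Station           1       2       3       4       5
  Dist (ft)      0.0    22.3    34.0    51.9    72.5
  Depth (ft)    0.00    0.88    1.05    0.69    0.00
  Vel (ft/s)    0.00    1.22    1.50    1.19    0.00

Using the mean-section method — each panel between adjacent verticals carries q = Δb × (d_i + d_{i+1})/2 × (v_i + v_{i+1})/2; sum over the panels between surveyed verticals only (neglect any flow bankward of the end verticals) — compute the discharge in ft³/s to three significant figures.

46.5 ft³/s

Panel 1-2: Δb = 22.3 ft, d̄ = (0.00+0.88)/2 = 0.44, v̄ = (0.00+1.22)/2 = 0.61 → q = 22.3×0.44×0.61 = 5.985 ft³/s
Panel 2-3: Δb = 11.7 ft, d̄ = (0.88+1.05)/2 = 0.965, v̄ = (1.22+1.50)/2 = 1.36 → q = 11.7×0.965×1.36 = 15.36 ft³/s
Panel 3-4: Δb = 17.9 ft, d̄ = (1.05+0.69)/2 = 0.87, v̄ = (1.50+1.19)/2 = 1.345 → q = 17.9×0.87×1.345 = 20.95 ft³/s
Panel 4-5: Δb = 20.6 ft, d̄ = (0.69+0.00)/2 = 0.345, v̄ = (1.19+0.00)/2 = 0.595 → q = 20.6×0.345×0.595 = 4.229 ft³/s
Q = Σ q = 46.51 ft³/s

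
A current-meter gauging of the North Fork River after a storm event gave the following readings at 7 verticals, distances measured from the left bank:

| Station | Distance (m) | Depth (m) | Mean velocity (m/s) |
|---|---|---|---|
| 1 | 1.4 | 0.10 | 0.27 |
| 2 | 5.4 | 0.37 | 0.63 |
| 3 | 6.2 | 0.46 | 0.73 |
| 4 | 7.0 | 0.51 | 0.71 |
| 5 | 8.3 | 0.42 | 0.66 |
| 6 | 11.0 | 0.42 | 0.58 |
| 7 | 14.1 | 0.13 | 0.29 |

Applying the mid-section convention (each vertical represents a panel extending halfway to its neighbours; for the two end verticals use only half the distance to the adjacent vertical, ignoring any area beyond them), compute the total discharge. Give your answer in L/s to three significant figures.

w_1 = (5.4 − 1.4)/2 = 2 m; q_1 = 0.27 × 0.10 × 2 = 0.05400 m³/s
w_2 = (6.2 − 1.4)/2 = 2.4 m; q_2 = 0.63 × 0.37 × 2.4 = 0.5594 m³/s
w_3 = (7.0 − 5.4)/2 = 0.8 m; q_3 = 0.73 × 0.46 × 0.8 = 0.2686 m³/s
w_4 = (8.3 − 6.2)/2 = 1.05 m; q_4 = 0.71 × 0.51 × 1.05 = 0.3802 m³/s
w_5 = (11.0 − 7.0)/2 = 2 m; q_5 = 0.66 × 0.42 × 2 = 0.5544 m³/s
w_6 = (14.1 − 8.3)/2 = 2.9 m; q_6 = 0.58 × 0.42 × 2.9 = 0.7064 m³/s
w_7 = (14.1 − 11.0)/2 = 1.55 m; q_7 = 0.29 × 0.13 × 1.55 = 0.05844 m³/s
Q = Σ qᵢ = 2.582 m³/s
= 2.582 × 1000 = 2582 L/s

2580 L/s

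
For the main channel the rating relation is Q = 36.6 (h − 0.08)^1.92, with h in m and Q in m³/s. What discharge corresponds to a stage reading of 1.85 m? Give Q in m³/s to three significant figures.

110 m³/s

Q = 36.6 × (1.85 − 0.08)^1.92 = 36.6 × 1.77^1.92 = 109.5 m³/s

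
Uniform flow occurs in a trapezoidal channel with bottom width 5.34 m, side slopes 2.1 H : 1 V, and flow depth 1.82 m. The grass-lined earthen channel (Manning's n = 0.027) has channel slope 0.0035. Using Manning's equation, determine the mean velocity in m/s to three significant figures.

A = (b + z·y)·y = (5.34 + 2.1×1.82)×1.82 = 16.67 m²
P = b + 2y√(1+z²) = 5.34 + 2×1.82×√(1+2.1²) = 13.81 m
R = A/P = 16.67/13.81 = 1.208 m
Q = (1/n)·A·R^(2/3)·S^(1/2) = (1/0.027) × 16.67 × 1.208^(2/3) × 0.0035^(1/2) = 41.44 m³/s
V = Q/A = 41.44/16.67 = 2.485 m/s

2.48 m/s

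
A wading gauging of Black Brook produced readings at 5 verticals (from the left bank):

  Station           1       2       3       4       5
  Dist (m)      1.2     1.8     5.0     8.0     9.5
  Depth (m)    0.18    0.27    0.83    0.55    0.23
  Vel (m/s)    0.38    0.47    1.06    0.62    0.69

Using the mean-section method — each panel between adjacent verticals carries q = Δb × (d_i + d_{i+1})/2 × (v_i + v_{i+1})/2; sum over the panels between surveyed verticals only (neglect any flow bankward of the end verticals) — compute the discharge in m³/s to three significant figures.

3.53 m³/s

Panel 1-2: Δb = 0.6 m, d̄ = (0.18+0.27)/2 = 0.225, v̄ = (0.38+0.47)/2 = 0.425 → q = 0.6×0.225×0.425 = 0.05738 m³/s
Panel 2-3: Δb = 3.2 m, d̄ = (0.27+0.83)/2 = 0.55, v̄ = (0.47+1.06)/2 = 0.765 → q = 3.2×0.55×0.765 = 1.346 m³/s
Panel 3-4: Δb = 3 m, d̄ = (0.83+0.55)/2 = 0.69, v̄ = (1.06+0.62)/2 = 0.84 → q = 3×0.69×0.84 = 1.739 m³/s
Panel 4-5: Δb = 1.5 m, d̄ = (0.55+0.23)/2 = 0.39, v̄ = (0.62+0.69)/2 = 0.655 → q = 1.5×0.39×0.655 = 0.3832 m³/s
Q = Σ q = 3.526 m³/s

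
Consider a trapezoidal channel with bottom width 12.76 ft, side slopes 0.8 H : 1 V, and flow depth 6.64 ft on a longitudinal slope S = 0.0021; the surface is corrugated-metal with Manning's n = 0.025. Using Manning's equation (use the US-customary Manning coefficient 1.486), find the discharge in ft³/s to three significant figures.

A = (b + z·y)·y = (12.76 + 0.8×6.64)×6.64 = 120.0 ft²
P = b + 2y√(1+z²) = 12.76 + 2×6.64×√(1+0.8²) = 29.77 ft
R = A/P = 120.0/29.77 = 4.031 ft
Q = (1.486/n)·A·R^(2/3)·S^(1/2) = (1.486/0.025) × 120.0 × 4.031^(2/3) × 0.0021^(1/2) = 827.9 ft³/s

828 ft³/s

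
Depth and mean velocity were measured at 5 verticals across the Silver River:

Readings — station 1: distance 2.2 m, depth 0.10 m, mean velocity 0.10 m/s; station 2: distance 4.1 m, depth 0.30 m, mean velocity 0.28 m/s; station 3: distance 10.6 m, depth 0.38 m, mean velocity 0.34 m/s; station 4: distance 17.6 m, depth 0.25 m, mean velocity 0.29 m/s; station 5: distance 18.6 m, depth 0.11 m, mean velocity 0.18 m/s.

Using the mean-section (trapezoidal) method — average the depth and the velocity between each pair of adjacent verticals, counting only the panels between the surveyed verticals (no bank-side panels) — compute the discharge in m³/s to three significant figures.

Panel 1-2: Δb = 1.9 m, d̄ = (0.10+0.30)/2 = 0.2, v̄ = (0.10+0.28)/2 = 0.19 → q = 1.9×0.2×0.19 = 0.07220 m³/s
Panel 2-3: Δb = 6.5 m, d̄ = (0.30+0.38)/2 = 0.34, v̄ = (0.28+0.34)/2 = 0.31 → q = 6.5×0.34×0.31 = 0.6851 m³/s
Panel 3-4: Δb = 7 m, d̄ = (0.38+0.25)/2 = 0.315, v̄ = (0.34+0.29)/2 = 0.315 → q = 7×0.315×0.315 = 0.6946 m³/s
Panel 4-5: Δb = 1 m, d̄ = (0.25+0.11)/2 = 0.18, v̄ = (0.29+0.18)/2 = 0.235 → q = 1×0.18×0.235 = 0.04230 m³/s
Q = Σ q = 1.494 m³/s

1.49 m³/s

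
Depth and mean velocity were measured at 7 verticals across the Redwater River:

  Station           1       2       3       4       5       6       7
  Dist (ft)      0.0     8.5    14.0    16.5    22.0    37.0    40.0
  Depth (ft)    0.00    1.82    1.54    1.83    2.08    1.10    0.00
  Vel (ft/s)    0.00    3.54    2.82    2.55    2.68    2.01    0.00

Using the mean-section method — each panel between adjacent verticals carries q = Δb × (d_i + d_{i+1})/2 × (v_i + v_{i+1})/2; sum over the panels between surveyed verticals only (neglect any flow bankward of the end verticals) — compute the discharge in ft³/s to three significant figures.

Panel 1-2: Δb = 8.5 ft, d̄ = (0.00+1.82)/2 = 0.91, v̄ = (0.00+3.54)/2 = 1.77 → q = 8.5×0.91×1.77 = 13.69 ft³/s
Panel 2-3: Δb = 5.5 ft, d̄ = (1.82+1.54)/2 = 1.68, v̄ = (3.54+2.82)/2 = 3.18 → q = 5.5×1.68×3.18 = 29.38 ft³/s
Panel 3-4: Δb = 2.5 ft, d̄ = (1.54+1.83)/2 = 1.685, v̄ = (2.82+2.55)/2 = 2.685 → q = 2.5×1.685×2.685 = 11.31 ft³/s
Panel 4-5: Δb = 5.5 ft, d̄ = (1.83+2.08)/2 = 1.955, v̄ = (2.55+2.68)/2 = 2.615 → q = 5.5×1.955×2.615 = 28.12 ft³/s
Panel 5-6: Δb = 15 ft, d̄ = (2.08+1.10)/2 = 1.59, v̄ = (2.68+2.01)/2 = 2.345 → q = 15×1.59×2.345 = 55.93 ft³/s
Panel 6-7: Δb = 3 ft, d̄ = (1.10+0.00)/2 = 0.55, v̄ = (2.01+0.00)/2 = 1.005 → q = 3×0.55×1.005 = 1.658 ft³/s
Q = Σ q = 140.1 ft³/s

140 ft³/s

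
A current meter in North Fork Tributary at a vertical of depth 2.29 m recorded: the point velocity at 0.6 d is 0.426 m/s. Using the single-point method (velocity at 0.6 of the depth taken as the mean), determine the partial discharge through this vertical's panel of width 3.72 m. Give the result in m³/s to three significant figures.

v̄ = v₀.₆ = 0.426 m/s
q = v̄ × d × w = 0.4260 × 2.29 × 3.72 = 3.629 m³/s

3.63 m³/s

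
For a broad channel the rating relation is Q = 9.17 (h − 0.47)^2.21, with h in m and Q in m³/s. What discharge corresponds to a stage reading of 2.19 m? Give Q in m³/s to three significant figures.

Q = 9.17 × (2.19 − 0.47)^2.21 = 9.17 × 1.72^2.21 = 30.40 m³/s

30.4 m³/s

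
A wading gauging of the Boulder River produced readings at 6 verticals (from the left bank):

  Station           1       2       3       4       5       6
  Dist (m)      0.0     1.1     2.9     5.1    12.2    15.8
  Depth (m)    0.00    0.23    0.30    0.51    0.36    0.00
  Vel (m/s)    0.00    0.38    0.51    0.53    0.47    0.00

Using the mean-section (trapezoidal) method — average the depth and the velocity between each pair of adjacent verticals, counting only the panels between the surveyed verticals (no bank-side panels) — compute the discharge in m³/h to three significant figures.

8630 m³/h

Panel 1-2: Δb = 1.1 m, d̄ = (0.00+0.23)/2 = 0.115, v̄ = (0.00+0.38)/2 = 0.19 → q = 1.1×0.115×0.19 = 0.02404 m³/s
Panel 2-3: Δb = 1.8 m, d̄ = (0.23+0.30)/2 = 0.265, v̄ = (0.38+0.51)/2 = 0.445 → q = 1.8×0.265×0.445 = 0.2123 m³/s
Panel 3-4: Δb = 2.2 m, d̄ = (0.30+0.51)/2 = 0.405, v̄ = (0.51+0.53)/2 = 0.52 → q = 2.2×0.405×0.52 = 0.4633 m³/s
Panel 4-5: Δb = 7.1 m, d̄ = (0.51+0.36)/2 = 0.435, v̄ = (0.53+0.47)/2 = 0.5 → q = 7.1×0.435×0.5 = 1.544 m³/s
Panel 5-6: Δb = 3.6 m, d̄ = (0.36+0.00)/2 = 0.18, v̄ = (0.47+0.00)/2 = 0.235 → q = 3.6×0.18×0.235 = 0.1523 m³/s
Q = Σ q = 2.396 m³/s
= 2.396 × 3600 = 8626 m³/h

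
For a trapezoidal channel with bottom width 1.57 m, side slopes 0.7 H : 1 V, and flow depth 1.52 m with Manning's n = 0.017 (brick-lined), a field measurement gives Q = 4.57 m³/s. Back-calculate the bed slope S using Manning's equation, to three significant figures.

0.000545

A = (b + z·y)·y = (1.57 + 0.7×1.52)×1.52 = 4.004 m²
P = b + 2y√(1+z²) = 1.57 + 2×1.52×√(1+0.7²) = 5.281 m
R = A/P = 4.004/5.281 = 0.7582 m
S = (Q·n / (1·A·R^(2/3)))² = (4.57×0.017 / (1×4.004×0.8315))² = 0.0005447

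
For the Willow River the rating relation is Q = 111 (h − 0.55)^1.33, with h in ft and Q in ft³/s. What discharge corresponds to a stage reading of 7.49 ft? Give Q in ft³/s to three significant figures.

1460 ft³/s

Q = 111 × (7.49 − 0.55)^1.33 = 111 × 6.94^1.33 = 1460 ft³/s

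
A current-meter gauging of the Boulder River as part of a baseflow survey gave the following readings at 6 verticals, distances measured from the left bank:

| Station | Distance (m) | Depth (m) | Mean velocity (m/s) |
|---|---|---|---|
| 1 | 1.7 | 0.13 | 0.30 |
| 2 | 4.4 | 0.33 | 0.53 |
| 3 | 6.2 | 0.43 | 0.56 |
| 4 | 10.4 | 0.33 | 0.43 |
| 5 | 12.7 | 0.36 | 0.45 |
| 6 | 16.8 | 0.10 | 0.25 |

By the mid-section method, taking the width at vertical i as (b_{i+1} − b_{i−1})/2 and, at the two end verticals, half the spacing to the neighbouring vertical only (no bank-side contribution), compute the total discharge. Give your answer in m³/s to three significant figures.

w_1 = (4.4 − 1.7)/2 = 1.35 m; q_1 = 0.30 × 0.13 × 1.35 = 0.05265 m³/s
w_2 = (6.2 − 1.7)/2 = 2.25 m; q_2 = 0.53 × 0.33 × 2.25 = 0.3935 m³/s
w_3 = (10.4 − 4.4)/2 = 3 m; q_3 = 0.56 × 0.43 × 3 = 0.7224 m³/s
w_4 = (12.7 − 6.2)/2 = 3.25 m; q_4 = 0.43 × 0.33 × 3.25 = 0.4612 m³/s
w_5 = (16.8 − 10.4)/2 = 3.2 m; q_5 = 0.45 × 0.36 × 3.2 = 0.5184 m³/s
w_6 = (16.8 − 12.7)/2 = 2.05 m; q_6 = 0.25 × 0.10 × 2.05 = 0.05125 m³/s
Q = Σ qᵢ = 2.199 m³/s

2.20 m³/s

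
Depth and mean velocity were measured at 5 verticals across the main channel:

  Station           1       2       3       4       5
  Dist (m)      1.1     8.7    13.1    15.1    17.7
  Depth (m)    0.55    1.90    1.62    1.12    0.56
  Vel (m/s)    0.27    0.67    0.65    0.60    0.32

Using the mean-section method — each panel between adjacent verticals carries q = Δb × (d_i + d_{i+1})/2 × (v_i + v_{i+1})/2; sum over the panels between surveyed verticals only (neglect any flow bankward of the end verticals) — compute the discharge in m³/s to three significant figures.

12.2 m³/s

Panel 1-2: Δb = 7.6 m, d̄ = (0.55+1.90)/2 = 1.225, v̄ = (0.27+0.67)/2 = 0.47 → q = 7.6×1.225×0.47 = 4.376 m³/s
Panel 2-3: Δb = 4.4 m, d̄ = (1.90+1.62)/2 = 1.76, v̄ = (0.67+0.65)/2 = 0.66 → q = 4.4×1.76×0.66 = 5.111 m³/s
Panel 3-4: Δb = 2 m, d̄ = (1.62+1.12)/2 = 1.37, v̄ = (0.65+0.60)/2 = 0.625 → q = 2×1.37×0.625 = 1.713 m³/s
Panel 4-5: Δb = 2.6 m, d̄ = (1.12+0.56)/2 = 0.84, v̄ = (0.60+0.32)/2 = 0.46 → q = 2.6×0.84×0.46 = 1.005 m³/s
Q = Σ q = 12.20 m³/s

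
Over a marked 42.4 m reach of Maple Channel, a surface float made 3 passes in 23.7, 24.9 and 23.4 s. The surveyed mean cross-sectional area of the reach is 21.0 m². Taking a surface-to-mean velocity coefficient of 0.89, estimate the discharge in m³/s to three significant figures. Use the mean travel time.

t̄ = (23.7 + 24.9 + 23.4) / 3 = 24 s
v_surface = L / t̄ = 42.4 / 24 = 1.767 m/s
v_mean = 0.89 × 1.767 = 1.572 m/s
Q = A × v_mean = 21.0 × 1.572 = 33.02 m³/s

33.0 m³/s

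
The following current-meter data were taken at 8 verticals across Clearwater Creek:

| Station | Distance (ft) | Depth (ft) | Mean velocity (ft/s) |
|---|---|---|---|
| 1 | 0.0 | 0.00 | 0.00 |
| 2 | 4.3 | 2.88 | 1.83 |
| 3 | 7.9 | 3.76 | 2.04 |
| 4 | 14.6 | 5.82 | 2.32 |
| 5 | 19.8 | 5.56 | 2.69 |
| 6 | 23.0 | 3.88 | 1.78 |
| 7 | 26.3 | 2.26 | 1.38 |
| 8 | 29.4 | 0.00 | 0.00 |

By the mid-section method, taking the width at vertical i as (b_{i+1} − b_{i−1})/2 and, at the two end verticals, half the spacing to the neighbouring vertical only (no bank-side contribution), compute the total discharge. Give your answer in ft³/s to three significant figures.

236 ft³/s

w_2 = (7.9 − 0.0)/2 = 3.95 ft; q_2 = 1.83 × 2.88 × 3.95 = 20.82 ft³/s
w_3 = (14.6 − 4.3)/2 = 5.15 ft; q_3 = 2.04 × 3.76 × 5.15 = 39.50 ft³/s
w_4 = (19.8 − 7.9)/2 = 5.95 ft; q_4 = 2.32 × 5.82 × 5.95 = 80.34 ft³/s
w_5 = (23.0 − 14.6)/2 = 4.2 ft; q_5 = 2.69 × 5.56 × 4.2 = 62.82 ft³/s
w_6 = (26.3 − 19.8)/2 = 3.25 ft; q_6 = 1.78 × 3.88 × 3.25 = 22.45 ft³/s
w_7 = (29.4 − 23.0)/2 = 3.2 ft; q_7 = 1.38 × 2.26 × 3.2 = 9.980 ft³/s
Stations 1, 8 contribute zero (depth or velocity is 0).
Q = Σ qᵢ = 235.9 ft³/s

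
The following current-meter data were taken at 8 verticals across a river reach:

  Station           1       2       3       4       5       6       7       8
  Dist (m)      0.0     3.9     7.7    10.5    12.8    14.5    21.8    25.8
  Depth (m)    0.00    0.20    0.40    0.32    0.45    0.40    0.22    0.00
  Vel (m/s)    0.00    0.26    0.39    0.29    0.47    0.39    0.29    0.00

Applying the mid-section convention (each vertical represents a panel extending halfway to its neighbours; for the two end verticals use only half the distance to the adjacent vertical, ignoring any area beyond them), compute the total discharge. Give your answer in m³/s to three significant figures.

w_2 = (7.7 − 0.0)/2 = 3.85 m; q_2 = 0.26 × 0.20 × 3.85 = 0.2002 m³/s
w_3 = (10.5 − 3.9)/2 = 3.3 m; q_3 = 0.39 × 0.40 × 3.3 = 0.5148 m³/s
w_4 = (12.8 − 7.7)/2 = 2.55 m; q_4 = 0.29 × 0.32 × 2.55 = 0.2366 m³/s
w_5 = (14.5 − 10.5)/2 = 2 m; q_5 = 0.47 × 0.45 × 2 = 0.4230 m³/s
w_6 = (21.8 − 12.8)/2 = 4.5 m; q_6 = 0.39 × 0.40 × 4.5 = 0.7020 m³/s
w_7 = (25.8 − 14.5)/2 = 5.65 m; q_7 = 0.29 × 0.22 × 5.65 = 0.3605 m³/s
Stations 1, 8 contribute zero (depth or velocity is 0).
Q = Σ qᵢ = 2.437 m³/s

2.44 m³/s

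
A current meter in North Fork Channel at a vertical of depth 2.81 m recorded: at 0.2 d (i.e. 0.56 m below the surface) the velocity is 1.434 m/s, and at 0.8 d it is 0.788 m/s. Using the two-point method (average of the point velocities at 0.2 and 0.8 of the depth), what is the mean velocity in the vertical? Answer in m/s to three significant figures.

v̄ = (1.434 + 0.788) / 2 = 1.111 m/s

1.11 m/s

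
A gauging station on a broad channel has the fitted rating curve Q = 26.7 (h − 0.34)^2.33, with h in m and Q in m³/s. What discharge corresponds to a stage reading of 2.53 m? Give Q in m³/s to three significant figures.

166 m³/s

Q = 26.7 × (2.53 − 0.34)^2.33 = 26.7 × 2.19^2.33 = 165.9 m³/s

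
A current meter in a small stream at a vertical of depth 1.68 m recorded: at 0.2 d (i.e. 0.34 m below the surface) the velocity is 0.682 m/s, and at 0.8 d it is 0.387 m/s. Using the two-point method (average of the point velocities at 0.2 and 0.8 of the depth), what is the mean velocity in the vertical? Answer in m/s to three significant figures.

0.535 m/s

v̄ = (0.682 + 0.387) / 2 = 0.5345 m/s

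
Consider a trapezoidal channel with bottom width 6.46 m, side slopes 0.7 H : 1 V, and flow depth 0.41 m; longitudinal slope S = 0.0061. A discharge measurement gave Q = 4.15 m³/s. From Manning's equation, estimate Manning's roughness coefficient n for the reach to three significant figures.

A = (b + z·y)·y = (6.46 + 0.7×0.41)×0.41 = 2.766 m²
P = b + 2y√(1+z²) = 6.46 + 2×0.41×√(1+0.7²) = 7.461 m
R = A/P = 2.766/7.461 = 0.3708 m
n = (1/Q)·A·R^(2/3)·S^(1/2) = (1/4.15) × 2.766 × 0.5161 × 0.07810 = 0.02687

0.0269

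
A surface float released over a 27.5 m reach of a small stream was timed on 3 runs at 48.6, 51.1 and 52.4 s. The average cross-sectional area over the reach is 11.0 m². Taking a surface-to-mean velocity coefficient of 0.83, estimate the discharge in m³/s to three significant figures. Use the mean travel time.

4.95 m³/s

t̄ = (48.6 + 51.1 + 52.4) / 3 = 50.7 s
v_surface = L / t̄ = 27.5 / 50.7 = 0.5424 m/s
v_mean = 0.83 × 0.5424 = 0.4502 m/s
Q = A × v_mean = 11.0 × 0.4502 = 4.952 m³/s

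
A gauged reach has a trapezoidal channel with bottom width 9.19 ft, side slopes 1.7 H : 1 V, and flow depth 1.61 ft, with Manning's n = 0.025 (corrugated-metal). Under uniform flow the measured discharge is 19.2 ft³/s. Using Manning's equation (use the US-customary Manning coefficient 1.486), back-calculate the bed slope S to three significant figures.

0.000213

A = (b + z·y)·y = (9.19 + 1.7×1.61)×1.61 = 19.20 ft²
P = b + 2y√(1+z²) = 9.19 + 2×1.61×√(1+1.7²) = 15.54 ft
R = A/P = 19.20/15.54 = 1.236 ft
S = (Q·n / (1.486·A·R^(2/3)))² = (19.2×0.025 / (1.486×19.20×1.151))² = 0.0002134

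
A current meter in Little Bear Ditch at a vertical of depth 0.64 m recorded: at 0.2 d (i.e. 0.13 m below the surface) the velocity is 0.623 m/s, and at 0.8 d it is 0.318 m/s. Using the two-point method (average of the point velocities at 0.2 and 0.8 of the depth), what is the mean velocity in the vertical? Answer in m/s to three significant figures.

0.471 m/s

v̄ = (0.623 + 0.318) / 2 = 0.4705 m/s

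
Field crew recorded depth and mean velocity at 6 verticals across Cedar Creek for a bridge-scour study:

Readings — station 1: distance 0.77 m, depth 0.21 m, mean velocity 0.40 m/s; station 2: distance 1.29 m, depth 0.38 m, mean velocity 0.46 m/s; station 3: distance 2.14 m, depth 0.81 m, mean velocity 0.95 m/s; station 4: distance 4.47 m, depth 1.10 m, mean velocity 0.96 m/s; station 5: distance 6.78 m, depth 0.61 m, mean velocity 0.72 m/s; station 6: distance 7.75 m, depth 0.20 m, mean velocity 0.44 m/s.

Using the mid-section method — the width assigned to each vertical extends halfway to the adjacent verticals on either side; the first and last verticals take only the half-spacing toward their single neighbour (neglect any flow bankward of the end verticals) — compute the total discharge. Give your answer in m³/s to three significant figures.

w_1 = (1.29 − 0.77)/2 = 0.26 m; q_1 = 0.40 × 0.21 × 0.26 = 0.02184 m³/s
w_2 = (2.14 − 0.77)/2 = 0.685 m; q_2 = 0.46 × 0.38 × 0.685 = 0.1197 m³/s
w_3 = (4.47 − 1.29)/2 = 1.59 m; q_3 = 0.95 × 0.81 × 1.59 = 1.224 m³/s
w_4 = (6.78 − 2.14)/2 = 2.32 m; q_4 = 0.96 × 1.10 × 2.32 = 2.450 m³/s
w_5 = (7.75 − 4.47)/2 = 1.64 m; q_5 = 0.72 × 0.61 × 1.64 = 0.7203 m³/s
w_6 = (7.75 − 6.78)/2 = 0.485 m; q_6 = 0.44 × 0.20 × 0.485 = 0.04268 m³/s
Q = Σ qᵢ = 4.578 m³/s

4.58 m³/s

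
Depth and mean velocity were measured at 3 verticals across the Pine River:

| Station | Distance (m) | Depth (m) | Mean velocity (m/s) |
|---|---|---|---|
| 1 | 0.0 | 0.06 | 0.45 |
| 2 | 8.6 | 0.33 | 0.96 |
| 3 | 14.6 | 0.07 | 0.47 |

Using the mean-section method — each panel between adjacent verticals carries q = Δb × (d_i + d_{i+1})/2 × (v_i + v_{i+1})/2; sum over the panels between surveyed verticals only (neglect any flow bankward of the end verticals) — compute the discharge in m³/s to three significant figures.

Panel 1-2: Δb = 8.6 m, d̄ = (0.06+0.33)/2 = 0.195, v̄ = (0.45+0.96)/2 = 0.705 → q = 8.6×0.195×0.705 = 1.182 m³/s
Panel 2-3: Δb = 6 m, d̄ = (0.33+0.07)/2 = 0.2, v̄ = (0.96+0.47)/2 = 0.715 → q = 6×0.2×0.715 = 0.8580 m³/s
Q = Σ q = 2.040 m³/s

2.04 m³/s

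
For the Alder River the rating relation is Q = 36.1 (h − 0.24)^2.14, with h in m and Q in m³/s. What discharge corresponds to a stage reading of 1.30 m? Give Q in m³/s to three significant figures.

40.9 m³/s

Q = 36.1 × (1.30 − 0.24)^2.14 = 36.1 × 1.06^2.14 = 40.89 m³/s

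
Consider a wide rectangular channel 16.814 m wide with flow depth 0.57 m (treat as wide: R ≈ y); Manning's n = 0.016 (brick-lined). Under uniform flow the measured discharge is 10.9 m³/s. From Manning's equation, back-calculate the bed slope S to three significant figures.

0.000701

A = b·y = 16.814 × 0.57 = 9.584 m²
Wide channel: R ≈ y = 0.57 m
S = (Q·n / (1·A·R^(2/3)))² = (10.9×0.016 / (1×9.584×0.6875))² = 0.0007007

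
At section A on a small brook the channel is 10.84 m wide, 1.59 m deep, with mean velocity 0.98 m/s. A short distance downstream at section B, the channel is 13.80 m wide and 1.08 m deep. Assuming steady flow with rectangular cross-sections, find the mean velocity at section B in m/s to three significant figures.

Q = A₁V₁ = (10.84×1.59) × 0.98 = 16.89 m³/s
A₂ = 13.80 × 1.08 = 14.90 m²
V₂ = Q/A₂ = 16.89/14.90 = 1.133 m/s

1.13 m/s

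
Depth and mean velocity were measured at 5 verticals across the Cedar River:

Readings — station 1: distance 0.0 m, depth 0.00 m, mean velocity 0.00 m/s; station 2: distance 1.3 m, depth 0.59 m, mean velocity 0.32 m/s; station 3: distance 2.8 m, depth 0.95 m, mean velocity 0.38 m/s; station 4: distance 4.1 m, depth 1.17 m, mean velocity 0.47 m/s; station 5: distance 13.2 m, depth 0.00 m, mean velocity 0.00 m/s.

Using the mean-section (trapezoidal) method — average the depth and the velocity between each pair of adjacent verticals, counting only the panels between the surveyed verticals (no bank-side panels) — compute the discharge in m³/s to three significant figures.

Panel 1-2: Δb = 1.3 m, d̄ = (0.00+0.59)/2 = 0.295, v̄ = (0.00+0.32)/2 = 0.16 → q = 1.3×0.295×0.16 = 0.06136 m³/s
Panel 2-3: Δb = 1.5 m, d̄ = (0.59+0.95)/2 = 0.77, v̄ = (0.32+0.38)/2 = 0.35 → q = 1.5×0.77×0.35 = 0.4043 m³/s
Panel 3-4: Δb = 1.3 m, d̄ = (0.95+1.17)/2 = 1.06, v̄ = (0.38+0.47)/2 = 0.425 → q = 1.3×1.06×0.425 = 0.5857 m³/s
Panel 4-5: Δb = 9.1 m, d̄ = (1.17+0.00)/2 = 0.585, v̄ = (0.47+0.00)/2 = 0.235 → q = 9.1×0.585×0.235 = 1.251 m³/s
Q = Σ q = 2.302 m³/s

2.30 m³/s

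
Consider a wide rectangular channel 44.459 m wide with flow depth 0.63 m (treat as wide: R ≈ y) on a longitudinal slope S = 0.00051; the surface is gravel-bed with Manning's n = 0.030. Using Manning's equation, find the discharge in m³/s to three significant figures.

A = b·y = 44.459 × 0.63 = 28.01 m²
Wide channel: R ≈ y = 0.63 m
Q = (1/n)·A·R^(2/3)·S^(1/2) = (1/0.030) × 28.01 × 0.6300^(2/3) × 0.00051^(1/2) = 15.49 m³/s

15.5 m³/s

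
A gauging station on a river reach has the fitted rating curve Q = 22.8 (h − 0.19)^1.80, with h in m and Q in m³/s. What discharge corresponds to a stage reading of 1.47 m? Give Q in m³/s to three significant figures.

Q = 22.8 × (1.47 − 0.19)^1.80 = 22.8 × 1.28^1.80 = 35.56 m³/s

35.6 m³/s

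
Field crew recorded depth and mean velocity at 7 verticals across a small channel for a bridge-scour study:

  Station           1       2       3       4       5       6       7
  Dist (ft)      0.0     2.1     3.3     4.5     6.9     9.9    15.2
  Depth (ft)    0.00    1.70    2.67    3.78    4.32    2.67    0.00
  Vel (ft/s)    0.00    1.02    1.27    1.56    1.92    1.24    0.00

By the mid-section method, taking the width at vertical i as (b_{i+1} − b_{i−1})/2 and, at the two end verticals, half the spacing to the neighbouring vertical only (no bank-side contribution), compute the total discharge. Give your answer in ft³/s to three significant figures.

w_2 = (3.3 − 0.0)/2 = 1.65 ft; q_2 = 1.02 × 1.70 × 1.65 = 2.861 ft³/s
w_3 = (4.5 − 2.1)/2 = 1.2 ft; q_3 = 1.27 × 2.67 × 1.2 = 4.069 ft³/s
w_4 = (6.9 − 3.3)/2 = 1.8 ft; q_4 = 1.56 × 3.78 × 1.8 = 10.61 ft³/s
w_5 = (9.9 − 4.5)/2 = 2.7 ft; q_5 = 1.92 × 4.32 × 2.7 = 22.39 ft³/s
w_6 = (15.2 − 6.9)/2 = 4.15 ft; q_6 = 1.24 × 2.67 × 4.15 = 13.74 ft³/s
Stations 1, 7 contribute zero (depth or velocity is 0).
Q = Σ qᵢ = 53.68 ft³/s

53.7 ft³/s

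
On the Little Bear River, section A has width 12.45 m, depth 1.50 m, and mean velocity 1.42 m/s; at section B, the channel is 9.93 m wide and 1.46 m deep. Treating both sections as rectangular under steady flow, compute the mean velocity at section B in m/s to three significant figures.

Q = A₁V₁ = (12.45×1.50) × 1.42 = 26.52 m³/s
A₂ = 9.93 × 1.46 = 14.50 m²
V₂ = Q/A₂ = 26.52/14.50 = 1.829 m/s

1.83 m/s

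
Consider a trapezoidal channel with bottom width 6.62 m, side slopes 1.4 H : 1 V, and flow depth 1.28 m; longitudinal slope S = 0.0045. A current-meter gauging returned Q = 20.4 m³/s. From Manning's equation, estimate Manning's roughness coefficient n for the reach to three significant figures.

0.0349

A = (b + z·y)·y = (6.62 + 1.4×1.28)×1.28 = 10.77 m²
P = b + 2y√(1+z²) = 6.62 + 2×1.28×√(1+1.4²) = 11.02 m
R = A/P = 10.77/11.02 = 0.9767 m
n = (1/Q)·A·R^(2/3)·S^(1/2) = (1/20.4) × 10.77 × 0.9844 × 0.06708 = 0.03485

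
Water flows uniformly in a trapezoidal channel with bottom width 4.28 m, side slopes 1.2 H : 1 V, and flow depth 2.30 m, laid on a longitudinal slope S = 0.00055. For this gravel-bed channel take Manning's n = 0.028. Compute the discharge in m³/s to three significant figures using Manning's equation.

A = (b + z·y)·y = (4.28 + 1.2×2.30)×2.30 = 16.19 m²
P = b + 2y√(1+z²) = 4.28 + 2×2.30×√(1+1.2²) = 11.47 m
R = A/P = 16.19/11.47 = 1.412 m
Q = (1/n)·A·R^(2/3)·S^(1/2) = (1/0.028) × 16.19 × 1.412^(2/3) × 0.00055^(1/2) = 17.07 m³/s

17.1 m³/s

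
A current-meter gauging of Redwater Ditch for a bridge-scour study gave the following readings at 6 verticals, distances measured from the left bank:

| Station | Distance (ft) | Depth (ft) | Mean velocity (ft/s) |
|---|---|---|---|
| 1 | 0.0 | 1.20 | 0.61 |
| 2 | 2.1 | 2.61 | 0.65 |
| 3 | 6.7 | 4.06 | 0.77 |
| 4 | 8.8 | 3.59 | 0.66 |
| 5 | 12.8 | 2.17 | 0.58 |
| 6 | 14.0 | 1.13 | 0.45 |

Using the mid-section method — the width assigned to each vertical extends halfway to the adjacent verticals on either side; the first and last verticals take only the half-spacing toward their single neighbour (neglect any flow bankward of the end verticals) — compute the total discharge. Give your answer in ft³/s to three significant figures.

w_1 = (2.1 − 0.0)/2 = 1.05 ft; q_1 = 0.61 × 1.20 × 1.05 = 0.7686 ft³/s
w_2 = (6.7 − 0.0)/2 = 3.35 ft; q_2 = 0.65 × 2.61 × 3.35 = 5.683 ft³/s
w_3 = (8.8 − 2.1)/2 = 3.35 ft; q_3 = 0.77 × 4.06 × 3.35 = 10.47 ft³/s
w_4 = (12.8 − 6.7)/2 = 3.05 ft; q_4 = 0.66 × 3.59 × 3.05 = 7.227 ft³/s
w_5 = (14.0 − 8.8)/2 = 2.6 ft; q_5 = 0.58 × 2.17 × 2.6 = 3.272 ft³/s
w_6 = (14.0 − 12.8)/2 = 0.6 ft; q_6 = 0.45 × 1.13 × 0.6 = 0.3051 ft³/s
Q = Σ qᵢ = 27.73 ft³/s

27.7 ft³/s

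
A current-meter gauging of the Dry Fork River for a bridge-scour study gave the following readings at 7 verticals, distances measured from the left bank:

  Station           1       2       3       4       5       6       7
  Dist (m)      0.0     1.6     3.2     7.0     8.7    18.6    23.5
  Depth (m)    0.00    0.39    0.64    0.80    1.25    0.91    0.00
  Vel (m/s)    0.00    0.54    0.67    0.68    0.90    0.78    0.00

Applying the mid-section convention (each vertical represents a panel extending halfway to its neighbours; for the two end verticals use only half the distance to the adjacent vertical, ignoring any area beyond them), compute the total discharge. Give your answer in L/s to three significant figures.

14800 L/s

w_2 = (3.2 − 0.0)/2 = 1.6 m; q_2 = 0.54 × 0.39 × 1.6 = 0.3370 m³/s
w_3 = (7.0 − 1.6)/2 = 2.7 m; q_3 = 0.67 × 0.64 × 2.7 = 1.158 m³/s
w_4 = (8.7 − 3.2)/2 = 2.75 m; q_4 = 0.68 × 0.80 × 2.75 = 1.496 m³/s
w_5 = (18.6 − 7.0)/2 = 5.8 m; q_5 = 0.90 × 1.25 × 5.8 = 6.525 m³/s
w_6 = (23.5 − 8.7)/2 = 7.4 m; q_6 = 0.78 × 0.91 × 7.4 = 5.253 m³/s
Stations 1, 7 contribute zero (depth or velocity is 0).
Q = Σ qᵢ = 14.77 m³/s
= 14.77 × 1000 = 14770 L/s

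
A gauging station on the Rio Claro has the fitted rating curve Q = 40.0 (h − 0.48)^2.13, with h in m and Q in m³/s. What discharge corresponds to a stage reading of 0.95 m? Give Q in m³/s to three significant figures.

Q = 40.0 × (0.95 − 0.48)^2.13 = 40.0 × 0.47^2.13 = 8.010 m³/s

8.01 m³/s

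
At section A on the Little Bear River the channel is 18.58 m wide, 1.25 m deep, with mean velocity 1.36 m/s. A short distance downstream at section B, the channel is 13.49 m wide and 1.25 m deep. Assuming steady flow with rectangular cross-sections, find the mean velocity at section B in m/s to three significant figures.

1.87 m/s

Q = A₁V₁ = (18.58×1.25) × 1.36 = 31.59 m³/s
A₂ = 13.49 × 1.25 = 16.86 m²
V₂ = Q/A₂ = 31.59/16.86 = 1.873 m/s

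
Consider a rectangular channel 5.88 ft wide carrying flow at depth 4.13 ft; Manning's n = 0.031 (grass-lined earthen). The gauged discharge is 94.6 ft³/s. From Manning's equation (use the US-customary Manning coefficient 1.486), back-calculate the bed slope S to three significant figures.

A = b·y = 5.88 × 4.13 = 24.28 ft²
P = b + 2y = 5.88 + 2×4.13 = 14.14 ft
R = A/P = 24.28/14.14 = 1.717 ft
S = (Q·n / (1.486·A·R^(2/3)))² = (94.6×0.031 / (1.486×24.28×1.434))² = 0.003211

0.00321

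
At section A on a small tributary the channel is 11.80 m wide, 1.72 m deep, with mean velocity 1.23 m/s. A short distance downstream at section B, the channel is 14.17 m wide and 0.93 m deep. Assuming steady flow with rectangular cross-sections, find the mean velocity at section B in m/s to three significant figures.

1.89 m/s

Q = A₁V₁ = (11.80×1.72) × 1.23 = 24.96 m³/s
A₂ = 14.17 × 0.93 = 13.18 m²
V₂ = Q/A₂ = 24.96/13.18 = 1.894 m/s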